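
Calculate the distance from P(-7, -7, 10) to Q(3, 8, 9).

d = √[(x₂-x₁)² + (y₂-y₁)² + (z₂-z₁)²]
  = √[10² + 15² + (-1)²]
  = √[100 + 225 + 1]
  = √326
  ≈ 18.06

18.06


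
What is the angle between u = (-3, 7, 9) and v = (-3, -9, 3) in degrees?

u·v = (-3)·(-3) + 7·(-9) + 9·3 = 9 - 63 + 27 = -27
|u| = √((-3)² + 7² + 9²) = √139 ≈ 11.79
|v| = √((-3)² + (-9)² + 3²) = √99 ≈ 9.95
cos θ = (u·v)/(|u||v|) = -27/(11.79·9.95) ≈ -0.2302
θ = arccos(-0.2302) ≈ 103.3°

103.3°


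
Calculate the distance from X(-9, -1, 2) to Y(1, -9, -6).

d = √[(x₂-x₁)² + (y₂-y₁)² + (z₂-z₁)²]
  = √[10² + (-8)² + (-8)²]
  = √[100 + 64 + 64]
  = √228
  ≈ 15.1

15.1


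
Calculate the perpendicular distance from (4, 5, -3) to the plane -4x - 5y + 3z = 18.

distance = |a·x₀ + b·y₀ + c·z₀ - d| / √(a² + b² + c²)
  = |(-4)·4 + (-5)·5 + 3·(-3) - 18| / √((-4)² + (-5)² + 3²)
  = |-16 - 25 - 9 - 18| / √(16 + 25 + 9)
  = |-68| / √50
  = 68 / 7.071
  ≈ 9.617

9.617


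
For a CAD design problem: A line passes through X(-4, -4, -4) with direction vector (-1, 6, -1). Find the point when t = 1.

P(t) = X + t·d
  = (-4 + (-1)·1, -4 + 6·1, -4 + (-1)·1)
  = (-4 - 1, -4 + 6, -4 - 1)
  = (-5, 2, -5)

(-5, 2, -5)


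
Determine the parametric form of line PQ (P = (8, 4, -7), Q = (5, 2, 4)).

Direction vector d = Q - P = (5 - 8, 2 - 4, 4 + 7) = (-3, -2, 11)
Parametric form r = P + t·d:
x = 8 - 3t, y = 4 - 2t, z = -7 + 11t

x = 8 - 3t, y = 4 - 2t, z = -7 + 11t


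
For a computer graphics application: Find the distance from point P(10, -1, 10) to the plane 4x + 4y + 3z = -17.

distance = |a·x₀ + b·y₀ + c·z₀ - d| / √(a² + b² + c²)
  = |4·10 + 4·(-1) + 3·10 - (-17)| / √(4² + 4² + 3²)
  = |40 - 4 + 30 + 17| / √(16 + 16 + 9)
  = |83| / √41
  = 83 / 6.403
  ≈ 12.96

12.96


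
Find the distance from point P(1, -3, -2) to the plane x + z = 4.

distance = |a·x₀ + b·y₀ + c·z₀ - d| / √(a² + b² + c²)
  = |1·1 + 0·(-3) + 1·(-2) - 4| / √(1² + 0² + 1²)
  = |1 + 0 - 2 - 4| / √(1 + 0 + 1)
  = |-5| / √2
  = 5 / 1.414
  ≈ 3.536

3.536


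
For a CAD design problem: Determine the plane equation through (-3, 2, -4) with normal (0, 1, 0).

The plane through P with normal n = (a, b, c) satisfies n·(r - P) = 0,
i.e. ax + by + cz = a·x₀ + b·y₀ + c·z₀.
d = 0·(-3) + 1·2 + 0·(-4)
  = 0 + 2 + 0
  = 2
Equation: y = 2

y = 2


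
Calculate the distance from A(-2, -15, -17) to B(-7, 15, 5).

d = √[(x₂-x₁)² + (y₂-y₁)² + (z₂-z₁)²]
  = √[(-5)² + 30² + 22²]
  = √[25 + 900 + 484]
  = √1409
  ≈ 37.54

37.54


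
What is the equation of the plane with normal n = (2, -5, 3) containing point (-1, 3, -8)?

The plane through P with normal n = (a, b, c) satisfies n·(r - P) = 0,
i.e. ax + by + cz = a·x₀ + b·y₀ + c·z₀.
d = 2·(-1) + (-5)·3 + 3·(-8)
  = -2 - 15 - 24
  = -41
Equation: 2x - 5y + 3z = -41

2x - 5y + 3z = -41


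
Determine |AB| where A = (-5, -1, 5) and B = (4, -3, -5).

d = √[(x₂-x₁)² + (y₂-y₁)² + (z₂-z₁)²]
  = √[9² + (-2)² + (-10)²]
  = √[81 + 4 + 100]
  = √185
  ≈ 13.6

13.6


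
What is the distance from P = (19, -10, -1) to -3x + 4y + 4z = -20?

distance = |a·x₀ + b·y₀ + c·z₀ - d| / √(a² + b² + c²)
  = |(-3)·19 + 4·(-10) + 4·(-1) - (-20)| / √((-3)² + 4² + 4²)
  = |-57 - 40 - 4 + 20| / √(9 + 16 + 16)
  = |-81| / √41
  = 81 / 6.403
  ≈ 12.65

12.65


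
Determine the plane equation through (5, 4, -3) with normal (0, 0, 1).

The plane through P with normal n = (a, b, c) satisfies n·(r - P) = 0,
i.e. ax + by + cz = a·x₀ + b·y₀ + c·z₀.
d = 0·5 + 0·4 + 1·(-3)
  = 0 + 0 - 3
  = -3
Equation: z = -3

z = -3


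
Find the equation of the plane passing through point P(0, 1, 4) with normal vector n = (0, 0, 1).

The plane through P with normal n = (a, b, c) satisfies n·(r - P) = 0,
i.e. ax + by + cz = a·x₀ + b·y₀ + c·z₀.
d = 0·0 + 0·1 + 1·4
  = 0 + 0 + 4
  = 4
Equation: z = 4

z = 4


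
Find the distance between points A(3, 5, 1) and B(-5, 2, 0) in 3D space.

d = √[(x₂-x₁)² + (y₂-y₁)² + (z₂-z₁)²]
  = √[(-8)² + (-3)² + (-1)²]
  = √[64 + 9 + 1]
  = √74
  ≈ 8.602

8.602


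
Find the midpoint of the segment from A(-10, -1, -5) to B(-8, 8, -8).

M = ((x₁+x₂)/2, (y₁+y₂)/2, (z₁+z₂)/2)
  = ((-10 - 8)/2, (-1 + 8)/2, (-5 - 8)/2)
  = (-18/2, 7/2, -13/2)
  = (-9, 3.5, -6.5)

(-9, 3.5, -6.5)


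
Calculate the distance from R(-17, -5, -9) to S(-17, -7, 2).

d = √[(x₂-x₁)² + (y₂-y₁)² + (z₂-z₁)²]
  = √[0² + (-2)² + 11²]
  = √[0 + 4 + 121]
  = √125
  ≈ 11.18

11.18


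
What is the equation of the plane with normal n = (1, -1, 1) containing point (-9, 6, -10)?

The plane through P with normal n = (a, b, c) satisfies n·(r - P) = 0,
i.e. ax + by + cz = a·x₀ + b·y₀ + c·z₀.
d = 1·(-9) + (-1)·6 + 1·(-10)
  = -9 - 6 - 10
  = -25
Equation: x - y + z = -25

x - y + z = -25


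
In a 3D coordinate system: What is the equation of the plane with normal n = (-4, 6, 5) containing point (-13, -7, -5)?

The plane through P with normal n = (a, b, c) satisfies n·(r - P) = 0,
i.e. ax + by + cz = a·x₀ + b·y₀ + c·z₀.
d = (-4)·(-13) + 6·(-7) + 5·(-5)
  = 52 - 42 - 25
  = -15
Equation: -4x + 6y + 5z = -15

-4x + 6y + 5z = -15


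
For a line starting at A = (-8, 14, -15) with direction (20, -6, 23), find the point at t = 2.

P(t) = A + t·d
  = (-8 + 20·2, 14 + (-6)·2, -15 + 23·2)
  = (-8 + 40, 14 - 12, -15 + 46)
  = (32, 2, 31)

(32, 2, 31)


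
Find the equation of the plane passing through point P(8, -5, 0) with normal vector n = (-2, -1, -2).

The plane through P with normal n = (a, b, c) satisfies n·(r - P) = 0,
i.e. ax + by + cz = a·x₀ + b·y₀ + c·z₀.
d = (-2)·8 + (-1)·(-5) + (-2)·0
  = -16 + 5 + 0
  = -11
Equation: -2x - y - 2z = -11

-2x - y - 2z = -11


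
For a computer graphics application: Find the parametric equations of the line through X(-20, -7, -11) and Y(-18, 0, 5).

Direction vector d = Y - X = (-18 + 20, 0 + 7, 5 + 11) = (2, 7, 16)
Parametric form r = X + t·d:
x = -20 + 2t, y = -7 + 7t, z = -11 + 16t

x = -20 + 2t, y = -7 + 7t, z = -11 + 16t


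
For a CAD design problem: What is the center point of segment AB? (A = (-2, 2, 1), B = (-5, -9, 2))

M = ((x₁+x₂)/2, (y₁+y₂)/2, (z₁+z₂)/2)
  = ((-2 - 5)/2, (2 - 9)/2, (1 + 2)/2)
  = (-7/2, -7/2, 3/2)
  = (-3.5, -3.5, 1.5)

(-3.5, -3.5, 1.5)


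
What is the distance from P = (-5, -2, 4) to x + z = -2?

distance = |a·x₀ + b·y₀ + c·z₀ - d| / √(a² + b² + c²)
  = |1·(-5) + 0·(-2) + 1·4 - (-2)| / √(1² + 0² + 1²)
  = |-5 + 0 + 4 + 2| / √(1 + 0 + 1)
  = |1| / √2
  = 1 / 1.414
  ≈ 0.7071

0.7071


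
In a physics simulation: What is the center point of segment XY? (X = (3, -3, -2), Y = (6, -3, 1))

M = ((x₁+x₂)/2, (y₁+y₂)/2, (z₁+z₂)/2)
  = ((3 + 6)/2, (-3 - 3)/2, (-2 + 1)/2)
  = (9/2, -6/2, -1/2)
  = (4.5, -3, -0.5)

(4.5, -3, -0.5)


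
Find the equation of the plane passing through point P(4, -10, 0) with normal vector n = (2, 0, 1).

The plane through P with normal n = (a, b, c) satisfies n·(r - P) = 0,
i.e. ax + by + cz = a·x₀ + b·y₀ + c·z₀.
d = 2·4 + 0·(-10) + 1·0
  = 8 + 0 + 0
  = 8
Equation: 2x + z = 8

2x + z = 8


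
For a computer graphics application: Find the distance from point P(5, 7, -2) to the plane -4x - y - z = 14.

distance = |a·x₀ + b·y₀ + c·z₀ - d| / √(a² + b² + c²)
  = |(-4)·5 + (-1)·7 + (-1)·(-2) - 14| / √((-4)² + (-1)² + (-1)²)
  = |-20 - 7 + 2 - 14| / √(16 + 1 + 1)
  = |-39| / √18
  = 39 / 4.243
  ≈ 9.192

9.192


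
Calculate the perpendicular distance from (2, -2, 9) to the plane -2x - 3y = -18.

distance = |a·x₀ + b·y₀ + c·z₀ - d| / √(a² + b² + c²)
  = |(-2)·2 + (-3)·(-2) + 0·9 - (-18)| / √((-2)² + (-3)² + 0²)
  = |-4 + 6 + 0 + 18| / √(4 + 9 + 0)
  = |20| / √13
  = 20 / 3.606
  ≈ 5.547

5.547


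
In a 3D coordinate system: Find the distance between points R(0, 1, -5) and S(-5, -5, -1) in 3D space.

d = √[(x₂-x₁)² + (y₂-y₁)² + (z₂-z₁)²]
  = √[(-5)² + (-6)² + 4²]
  = √[25 + 36 + 16]
  = √77
  ≈ 8.775

8.775


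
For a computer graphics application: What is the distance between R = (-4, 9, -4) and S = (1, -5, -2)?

d = √[(x₂-x₁)² + (y₂-y₁)² + (z₂-z₁)²]
  = √[5² + (-14)² + 2²]
  = √[25 + 196 + 4]
  = √225
  ≈ 15

15


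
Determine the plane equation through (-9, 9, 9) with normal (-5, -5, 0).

The plane through P with normal n = (a, b, c) satisfies n·(r - P) = 0,
i.e. ax + by + cz = a·x₀ + b·y₀ + c·z₀.
d = (-5)·(-9) + (-5)·9 + 0·9
  = 45 - 45 + 0
  = 0
Equation: -5x - 5y = 0

-5x - 5y = 0


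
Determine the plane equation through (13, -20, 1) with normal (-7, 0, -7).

The plane through P with normal n = (a, b, c) satisfies n·(r - P) = 0,
i.e. ax + by + cz = a·x₀ + b·y₀ + c·z₀.
d = (-7)·13 + 0·(-20) + (-7)·1
  = -91 + 0 - 7
  = -98
Equation: -7x - 7z = -98

-7x - 7z = -98


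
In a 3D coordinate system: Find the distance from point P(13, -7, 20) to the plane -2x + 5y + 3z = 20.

distance = |a·x₀ + b·y₀ + c·z₀ - d| / √(a² + b² + c²)
  = |(-2)·13 + 5·(-7) + 3·20 - 20| / √((-2)² + 5² + 3²)
  = |-26 - 35 + 60 - 20| / √(4 + 25 + 9)
  = |-21| / √38
  = 21 / 6.164
  ≈ 3.407

3.407


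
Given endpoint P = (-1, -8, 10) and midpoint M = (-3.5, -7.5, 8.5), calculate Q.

Q = 2M - P
  = (2·(-3.5) - (-1), 2·(-7.5) - (-8), 2·8.5 - 10)
  = (-7 + 1, -15 + 8, 17 - 10)
  = (-6, -7, 7)

(-6, -7, 7)


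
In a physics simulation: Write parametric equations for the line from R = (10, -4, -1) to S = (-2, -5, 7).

Direction vector d = S - R = (-2 - 10, -5 + 4, 7 + 1) = (-12, -1, 8)
Parametric form r = R + t·d:
x = 10 - 12t, y = -4 - t, z = -1 + 8t

x = 10 - 12t, y = -4 - t, z = -1 + 8t


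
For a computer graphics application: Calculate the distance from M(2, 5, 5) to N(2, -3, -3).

d = √[(x₂-x₁)² + (y₂-y₁)² + (z₂-z₁)²]
  = √[0² + (-8)² + (-8)²]
  = √[0 + 64 + 64]
  = √128
  ≈ 11.31

11.31


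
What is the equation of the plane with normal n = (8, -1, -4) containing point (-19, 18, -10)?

The plane through P with normal n = (a, b, c) satisfies n·(r - P) = 0,
i.e. ax + by + cz = a·x₀ + b·y₀ + c·z₀.
d = 8·(-19) + (-1)·18 + (-4)·(-10)
  = -152 - 18 + 40
  = -130
Equation: 8x - y - 4z = -130

8x - y - 4z = -130


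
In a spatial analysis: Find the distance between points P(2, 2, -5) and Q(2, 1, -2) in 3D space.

d = √[(x₂-x₁)² + (y₂-y₁)² + (z₂-z₁)²]
  = √[0² + (-1)² + 3²]
  = √[0 + 1 + 9]
  = √10
  ≈ 3.162

3.162


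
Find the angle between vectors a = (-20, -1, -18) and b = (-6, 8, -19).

a·b = (-20)·(-6) + (-1)·8 + (-18)·(-19) = 120 - 8 + 342 = 454
|a| = √((-20)² + (-1)² + (-18)²) = √725 ≈ 26.93
|b| = √((-6)² + 8² + (-19)²) = √461 ≈ 21.47
cos θ = (a·b)/(|a||b|) = 454/(26.93·21.47) ≈ 0.7853
θ = arccos(0.7853) ≈ 38.25°

38.25°


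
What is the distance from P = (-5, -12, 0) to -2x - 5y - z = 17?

distance = |a·x₀ + b·y₀ + c·z₀ - d| / √(a² + b² + c²)
  = |(-2)·(-5) + (-5)·(-12) + (-1)·0 - 17| / √((-2)² + (-5)² + (-1)²)
  = |10 + 60 + 0 - 17| / √(4 + 25 + 1)
  = |53| / √30
  = 53 / 5.477
  ≈ 9.676

9.676


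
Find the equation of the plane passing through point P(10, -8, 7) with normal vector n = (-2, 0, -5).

The plane through P with normal n = (a, b, c) satisfies n·(r - P) = 0,
i.e. ax + by + cz = a·x₀ + b·y₀ + c·z₀.
d = (-2)·10 + 0·(-8) + (-5)·7
  = -20 + 0 - 35
  = -55
Equation: -2x - 5z = -55

-2x - 5z = -55


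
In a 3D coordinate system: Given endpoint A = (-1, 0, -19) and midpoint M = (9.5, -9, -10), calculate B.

B = 2M - A
  = (2·9.5 - (-1), 2·(-9) - 0, 2·(-10) - (-19))
  = (19 + 1, -18 + 0, -20 + 19)
  = (20, -18, -1)

(20, -18, -1)


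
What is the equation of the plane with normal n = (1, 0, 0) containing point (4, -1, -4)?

The plane through P with normal n = (a, b, c) satisfies n·(r - P) = 0,
i.e. ax + by + cz = a·x₀ + b·y₀ + c·z₀.
d = 1·4 + 0·(-1) + 0·(-4)
  = 4 + 0 + 0
  = 4
Equation: x = 4

x = 4


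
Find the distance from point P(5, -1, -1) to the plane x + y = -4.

distance = |a·x₀ + b·y₀ + c·z₀ - d| / √(a² + b² + c²)
  = |1·5 + 1·(-1) + 0·(-1) - (-4)| / √(1² + 1² + 0²)
  = |5 - 1 + 0 + 4| / √(1 + 1 + 0)
  = |8| / √2
  = 8 / 1.414
  ≈ 5.657

5.657


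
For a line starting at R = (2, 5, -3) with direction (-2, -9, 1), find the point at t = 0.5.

P(t) = R + t·d
  = (2 + (-2)·0.5, 5 + (-9)·0.5, -3 + 1·0.5)
  = (2 - 1, 5 - 4.5, -3 + 0.5)
  = (1, 0.5, -2.5)

(1, 0.5, -2.5)


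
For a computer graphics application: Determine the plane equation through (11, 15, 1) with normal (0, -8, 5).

The plane through P with normal n = (a, b, c) satisfies n·(r - P) = 0,
i.e. ax + by + cz = a·x₀ + b·y₀ + c·z₀.
d = 0·11 + (-8)·15 + 5·1
  = 0 - 120 + 5
  = -115
Equation: -8y + 5z = -115

-8y + 5z = -115


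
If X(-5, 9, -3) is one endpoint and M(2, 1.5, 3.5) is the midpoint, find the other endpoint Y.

Y = 2M - X
  = (2·2 - (-5), 2·1.5 - 9, 2·3.5 - (-3))
  = (4 + 5, 3 - 9, 7 + 3)
  = (9, -6, 10)

(9, -6, 10)


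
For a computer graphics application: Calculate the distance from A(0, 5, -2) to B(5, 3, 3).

d = √[(x₂-x₁)² + (y₂-y₁)² + (z₂-z₁)²]
  = √[5² + (-2)² + 5²]
  = √[25 + 4 + 25]
  = √54
  ≈ 7.348

7.348


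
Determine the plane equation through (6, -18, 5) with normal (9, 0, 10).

The plane through P with normal n = (a, b, c) satisfies n·(r - P) = 0,
i.e. ax + by + cz = a·x₀ + b·y₀ + c·z₀.
d = 9·6 + 0·(-18) + 10·5
  = 54 + 0 + 50
  = 104
Equation: 9x + 10z = 104

9x + 10z = 104


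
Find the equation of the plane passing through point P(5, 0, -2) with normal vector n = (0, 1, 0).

The plane through P with normal n = (a, b, c) satisfies n·(r - P) = 0,
i.e. ax + by + cz = a·x₀ + b·y₀ + c·z₀.
d = 0·5 + 1·0 + 0·(-2)
  = 0 + 0 + 0
  = 0
Equation: y = 0

y = 0


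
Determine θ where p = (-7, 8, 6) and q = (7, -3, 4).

p·q = (-7)·7 + 8·(-3) + 6·4 = -49 - 24 + 24 = -49
|p| = √((-7)² + 8² + 6²) = √149 ≈ 12.21
|q| = √(7² + (-3)² + 4²) = √74 ≈ 8.602
cos θ = (p·q)/(|p||q|) = -49/(12.21·8.602) ≈ -0.4666
θ = arccos(-0.4666) ≈ 117.8°

117.8°


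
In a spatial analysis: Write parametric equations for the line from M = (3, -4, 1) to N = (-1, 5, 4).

Direction vector d = N - M = (-1 - 3, 5 + 4, 4 - 1) = (-4, 9, 3)
Parametric form r = M + t·d:
x = 3 - 4t, y = -4 + 9t, z = 1 + 3t

x = 3 - 4t, y = -4 + 9t, z = 1 + 3t


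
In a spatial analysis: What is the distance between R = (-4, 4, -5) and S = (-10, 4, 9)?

d = √[(x₂-x₁)² + (y₂-y₁)² + (z₂-z₁)²]
  = √[(-6)² + 0² + 14²]
  = √[36 + 0 + 196]
  = √232
  ≈ 15.23

15.23


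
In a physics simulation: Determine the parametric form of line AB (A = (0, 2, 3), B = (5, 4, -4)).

Direction vector d = B - A = (5 + 0, 4 - 2, -4 - 3) = (5, 2, -7)
Parametric form r = A + t·d:
x = 0 + 5t, y = 2 + 2t, z = 3 - 7t

x = 0 + 5t, y = 2 + 2t, z = 3 - 7t


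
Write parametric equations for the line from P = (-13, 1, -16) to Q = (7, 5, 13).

Direction vector d = Q - P = (7 + 13, 5 - 1, 13 + 16) = (20, 4, 29)
Parametric form r = P + t·d:
x = -13 + 20t, y = 1 + 4t, z = -16 + 29t

x = -13 + 20t, y = 1 + 4t, z = -16 + 29t


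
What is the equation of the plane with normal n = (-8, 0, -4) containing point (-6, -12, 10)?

The plane through P with normal n = (a, b, c) satisfies n·(r - P) = 0,
i.e. ax + by + cz = a·x₀ + b·y₀ + c·z₀.
d = (-8)·(-6) + 0·(-12) + (-4)·10
  = 48 + 0 - 40
  = 8
Equation: -8x - 4z = 8

-8x - 4z = 8


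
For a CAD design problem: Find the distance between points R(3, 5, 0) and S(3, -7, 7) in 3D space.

d = √[(x₂-x₁)² + (y₂-y₁)² + (z₂-z₁)²]
  = √[0² + (-12)² + 7²]
  = √[0 + 144 + 49]
  = √193
  ≈ 13.89

13.89


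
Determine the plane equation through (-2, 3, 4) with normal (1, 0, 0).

The plane through P with normal n = (a, b, c) satisfies n·(r - P) = 0,
i.e. ax + by + cz = a·x₀ + b·y₀ + c·z₀.
d = 1·(-2) + 0·3 + 0·4
  = -2 + 0 + 0
  = -2
Equation: x = -2

x = -2


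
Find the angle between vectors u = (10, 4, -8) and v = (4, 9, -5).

u·v = 10·4 + 4·9 + (-8)·(-5) = 40 + 36 + 40 = 116
|u| = √(10² + 4² + (-8)²) = √180 ≈ 13.42
|v| = √(4² + 9² + (-5)²) = √122 ≈ 11.05
cos θ = (u·v)/(|u||v|) = 116/(13.42·11.05) ≈ 0.7828
θ = arccos(0.7828) ≈ 38.48°

38.48°


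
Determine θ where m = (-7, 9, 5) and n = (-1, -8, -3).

m·n = (-7)·(-1) + 9·(-8) + 5·(-3) = 7 - 72 - 15 = -80
|m| = √((-7)² + 9² + 5²) = √155 ≈ 12.45
|n| = √((-1)² + (-8)² + (-3)²) = √74 ≈ 8.602
cos θ = (m·n)/(|m||n|) = -80/(12.45·8.602) ≈ -0.747
θ = arccos(-0.747) ≈ 138.3°

138.3°


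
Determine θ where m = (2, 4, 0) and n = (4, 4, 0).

m·n = 2·4 + 4·4 + 0·0 = 8 + 16 + 0 = 24
|m| = √(2² + 4² + 0²) = √20 ≈ 4.472
|n| = √(4² + 4² + 0²) = √32 ≈ 5.657
cos θ = (m·n)/(|m||n|) = 24/(4.472·5.657) ≈ 0.9487
θ = arccos(0.9487) ≈ 18.43°

18.43°


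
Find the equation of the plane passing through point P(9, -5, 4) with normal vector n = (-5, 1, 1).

The plane through P with normal n = (a, b, c) satisfies n·(r - P) = 0,
i.e. ax + by + cz = a·x₀ + b·y₀ + c·z₀.
d = (-5)·9 + 1·(-5) + 1·4
  = -45 - 5 + 4
  = -46
Equation: -5x + y + z = -46

-5x + y + z = -46


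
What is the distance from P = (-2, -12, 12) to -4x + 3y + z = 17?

distance = |a·x₀ + b·y₀ + c·z₀ - d| / √(a² + b² + c²)
  = |(-4)·(-2) + 3·(-12) + 1·12 - 17| / √((-4)² + 3² + 1²)
  = |8 - 36 + 12 - 17| / √(16 + 9 + 1)
  = |-33| / √26
  = 33 / 5.099
  ≈ 6.472

6.472


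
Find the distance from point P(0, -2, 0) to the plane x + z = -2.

distance = |a·x₀ + b·y₀ + c·z₀ - d| / √(a² + b² + c²)
  = |1·0 + 0·(-2) + 1·0 - (-2)| / √(1² + 0² + 1²)
  = |0 + 0 + 0 + 2| / √(1 + 0 + 1)
  = |2| / √2
  = 2 / 1.414
  ≈ 1.414

1.414


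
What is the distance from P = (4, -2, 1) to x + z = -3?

distance = |a·x₀ + b·y₀ + c·z₀ - d| / √(a² + b² + c²)
  = |1·4 + 0·(-2) + 1·1 - (-3)| / √(1² + 0² + 1²)
  = |4 + 0 + 1 + 3| / √(1 + 0 + 1)
  = |8| / √2
  = 8 / 1.414
  ≈ 5.657

5.657


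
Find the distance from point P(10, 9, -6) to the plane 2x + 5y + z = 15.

distance = |a·x₀ + b·y₀ + c·z₀ - d| / √(a² + b² + c²)
  = |2·10 + 5·9 + 1·(-6) - 15| / √(2² + 5² + 1²)
  = |20 + 45 - 6 - 15| / √(4 + 25 + 1)
  = |44| / √30
  = 44 / 5.477
  ≈ 8.033

8.033


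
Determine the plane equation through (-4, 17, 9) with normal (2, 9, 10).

The plane through P with normal n = (a, b, c) satisfies n·(r - P) = 0,
i.e. ax + by + cz = a·x₀ + b·y₀ + c·z₀.
d = 2·(-4) + 9·17 + 10·9
  = -8 + 153 + 90
  = 235
Equation: 2x + 9y + 10z = 235

2x + 9y + 10z = 235


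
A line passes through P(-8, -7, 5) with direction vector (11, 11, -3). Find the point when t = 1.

P(t) = P + t·d
  = (-8 + 11·1, -7 + 11·1, 5 + (-3)·1)
  = (-8 + 11, -7 + 11, 5 - 3)
  = (3, 4, 2)

(3, 4, 2)


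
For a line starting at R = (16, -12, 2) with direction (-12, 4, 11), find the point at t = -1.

P(t) = R + t·d
  = (16 + (-12)·(-1), -12 + 4·(-1), 2 + 11·(-1))
  = (16 + 12, -12 - 4, 2 - 11)
  = (28, -16, -9)

(28, -16, -9)


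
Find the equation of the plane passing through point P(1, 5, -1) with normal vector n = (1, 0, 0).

The plane through P with normal n = (a, b, c) satisfies n·(r - P) = 0,
i.e. ax + by + cz = a·x₀ + b·y₀ + c·z₀.
d = 1·1 + 0·5 + 0·(-1)
  = 1 + 0 + 0
  = 1
Equation: x = 1

x = 1


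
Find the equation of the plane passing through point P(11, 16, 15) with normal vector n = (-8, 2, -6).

The plane through P with normal n = (a, b, c) satisfies n·(r - P) = 0,
i.e. ax + by + cz = a·x₀ + b·y₀ + c·z₀.
d = (-8)·11 + 2·16 + (-6)·15
  = -88 + 32 - 90
  = -146
Equation: -8x + 2y - 6z = -146

-8x + 2y - 6z = -146


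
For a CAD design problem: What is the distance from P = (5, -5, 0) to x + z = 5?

distance = |a·x₀ + b·y₀ + c·z₀ - d| / √(a² + b² + c²)
  = |1·5 + 0·(-5) + 1·0 - 5| / √(1² + 0² + 1²)
  = |5 + 0 + 0 - 5| / √(1 + 0 + 1)
  = |0| / √2
  = 0 / 1.414
  ≈ 0

0


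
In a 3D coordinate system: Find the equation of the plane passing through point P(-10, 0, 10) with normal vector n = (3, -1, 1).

The plane through P with normal n = (a, b, c) satisfies n·(r - P) = 0,
i.e. ax + by + cz = a·x₀ + b·y₀ + c·z₀.
d = 3·(-10) + (-1)·0 + 1·10
  = -30 + 0 + 10
  = -20
Equation: 3x - y + z = -20

3x - y + z = -20


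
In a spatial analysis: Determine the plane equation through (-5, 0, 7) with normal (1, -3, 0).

The plane through P with normal n = (a, b, c) satisfies n·(r - P) = 0,
i.e. ax + by + cz = a·x₀ + b·y₀ + c·z₀.
d = 1·(-5) + (-3)·0 + 0·7
  = -5 + 0 + 0
  = -5
Equation: x - 3y = -5

x - 3y = -5


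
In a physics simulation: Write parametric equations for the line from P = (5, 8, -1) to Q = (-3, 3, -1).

Direction vector d = Q - P = (-3 - 5, 3 - 8, -1 + 1) = (-8, -5, 0)
Parametric form r = P + t·d:
x = 5 - 8t, y = 8 - 5t, z = -1

x = 5 - 8t, y = 8 - 5t, z = -1


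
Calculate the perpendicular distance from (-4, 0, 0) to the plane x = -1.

distance = |a·x₀ + b·y₀ + c·z₀ - d| / √(a² + b² + c²)
  = |1·(-4) + 0·0 + 0·0 - (-1)| / √(1² + 0² + 0²)
  = |-4 + 0 + 0 + 1| / √(1 + 0 + 0)
  = |-3| / √1
  = 3 / 1
  ≈ 3

3


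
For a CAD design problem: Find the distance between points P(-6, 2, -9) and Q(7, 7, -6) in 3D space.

d = √[(x₂-x₁)² + (y₂-y₁)² + (z₂-z₁)²]
  = √[13² + 5² + 3²]
  = √[169 + 25 + 9]
  = √203
  ≈ 14.25

14.25


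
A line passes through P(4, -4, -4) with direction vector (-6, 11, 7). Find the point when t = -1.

P(t) = P + t·d
  = (4 + (-6)·(-1), -4 + 11·(-1), -4 + 7·(-1))
  = (4 + 6, -4 - 11, -4 - 7)
  = (10, -15, -11)

(10, -15, -11)


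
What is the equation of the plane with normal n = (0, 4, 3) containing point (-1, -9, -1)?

The plane through P with normal n = (a, b, c) satisfies n·(r - P) = 0,
i.e. ax + by + cz = a·x₀ + b·y₀ + c·z₀.
d = 0·(-1) + 4·(-9) + 3·(-1)
  = 0 - 36 - 3
  = -39
Equation: 4y + 3z = -39

4y + 3z = -39


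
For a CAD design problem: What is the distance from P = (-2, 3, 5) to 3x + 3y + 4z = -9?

distance = |a·x₀ + b·y₀ + c·z₀ - d| / √(a² + b² + c²)
  = |3·(-2) + 3·3 + 4·5 - (-9)| / √(3² + 3² + 4²)
  = |-6 + 9 + 20 + 9| / √(9 + 9 + 16)
  = |32| / √34
  = 32 / 5.831
  ≈ 5.488

5.488


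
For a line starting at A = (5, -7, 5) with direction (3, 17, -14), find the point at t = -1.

P(t) = A + t·d
  = (5 + 3·(-1), -7 + 17·(-1), 5 + (-14)·(-1))
  = (5 - 3, -7 - 17, 5 + 14)
  = (2, -24, 19)

(2, -24, 19)


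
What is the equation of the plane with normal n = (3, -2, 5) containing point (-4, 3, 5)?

The plane through P with normal n = (a, b, c) satisfies n·(r - P) = 0,
i.e. ax + by + cz = a·x₀ + b·y₀ + c·z₀.
d = 3·(-4) + (-2)·3 + 5·5
  = -12 - 6 + 25
  = 7
Equation: 3x - 2y + 5z = 7

3x - 2y + 5z = 7


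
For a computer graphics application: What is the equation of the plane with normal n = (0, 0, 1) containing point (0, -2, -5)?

The plane through P with normal n = (a, b, c) satisfies n·(r - P) = 0,
i.e. ax + by + cz = a·x₀ + b·y₀ + c·z₀.
d = 0·0 + 0·(-2) + 1·(-5)
  = 0 + 0 - 5
  = -5
Equation: z = -5

z = -5


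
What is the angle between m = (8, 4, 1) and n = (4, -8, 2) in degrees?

m·n = 8·4 + 4·(-8) + 1·2 = 32 - 32 + 2 = 2
|m| = √(8² + 4² + 1²) = √81 ≈ 9
|n| = √(4² + (-8)² + 2²) = √84 ≈ 9.165
cos θ = (m·n)/(|m||n|) = 2/(9·9.165) ≈ 0.02425
θ = arccos(0.02425) ≈ 88.61°

88.61°


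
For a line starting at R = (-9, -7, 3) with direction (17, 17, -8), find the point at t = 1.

P(t) = R + t·d
  = (-9 + 17·1, -7 + 17·1, 3 + (-8)·1)
  = (-9 + 17, -7 + 17, 3 - 8)
  = (8, 10, -5)

(8, 10, -5)


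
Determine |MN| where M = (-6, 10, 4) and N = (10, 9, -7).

d = √[(x₂-x₁)² + (y₂-y₁)² + (z₂-z₁)²]
  = √[16² + (-1)² + (-11)²]
  = √[256 + 1 + 121]
  = √378
  ≈ 19.44

19.44


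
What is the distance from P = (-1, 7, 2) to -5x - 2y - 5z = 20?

distance = |a·x₀ + b·y₀ + c·z₀ - d| / √(a² + b² + c²)
  = |(-5)·(-1) + (-2)·7 + (-5)·2 - 20| / √((-5)² + (-2)² + (-5)²)
  = |5 - 14 - 10 - 20| / √(25 + 4 + 25)
  = |-39| / √54
  = 39 / 7.348
  ≈ 5.307

5.307


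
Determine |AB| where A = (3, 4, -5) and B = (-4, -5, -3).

d = √[(x₂-x₁)² + (y₂-y₁)² + (z₂-z₁)²]
  = √[(-7)² + (-9)² + 2²]
  = √[49 + 81 + 4]
  = √134
  ≈ 11.58

11.58


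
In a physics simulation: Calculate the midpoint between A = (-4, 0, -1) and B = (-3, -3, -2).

M = ((x₁+x₂)/2, (y₁+y₂)/2, (z₁+z₂)/2)
  = ((-4 - 3)/2, (0 - 3)/2, (-1 - 2)/2)
  = (-7/2, -3/2, -3/2)
  = (-3.5, -1.5, -1.5)

(-3.5, -1.5, -1.5)


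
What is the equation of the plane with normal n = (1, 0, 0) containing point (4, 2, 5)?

The plane through P with normal n = (a, b, c) satisfies n·(r - P) = 0,
i.e. ax + by + cz = a·x₀ + b·y₀ + c·z₀.
d = 1·4 + 0·2 + 0·5
  = 4 + 0 + 0
  = 4
Equation: x = 4

x = 4


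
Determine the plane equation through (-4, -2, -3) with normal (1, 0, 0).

The plane through P with normal n = (a, b, c) satisfies n·(r - P) = 0,
i.e. ax + by + cz = a·x₀ + b·y₀ + c·z₀.
d = 1·(-4) + 0·(-2) + 0·(-3)
  = -4 + 0 + 0
  = -4
Equation: x = -4

x = -4


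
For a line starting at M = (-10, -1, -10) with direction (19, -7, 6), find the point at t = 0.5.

P(t) = M + t·d
  = (-10 + 19·0.5, -1 + (-7)·0.5, -10 + 6·0.5)
  = (-10 + 9.5, -1 - 3.5, -10 + 3)
  = (-0.5, -4.5, -7)

(-0.5, -4.5, -7)


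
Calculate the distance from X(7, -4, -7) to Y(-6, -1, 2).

d = √[(x₂-x₁)² + (y₂-y₁)² + (z₂-z₁)²]
  = √[(-13)² + 3² + 9²]
  = √[169 + 9 + 81]
  = √259
  ≈ 16.09

16.09


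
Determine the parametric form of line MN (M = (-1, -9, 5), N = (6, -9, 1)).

Direction vector d = N - M = (6 + 1, -9 + 9, 1 - 5) = (7, 0, -4)
Parametric form r = M + t·d:
x = -1 + 7t, y = -9, z = 5 - 4t

x = -1 + 7t, y = -9, z = 5 - 4t


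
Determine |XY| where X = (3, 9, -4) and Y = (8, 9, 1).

d = √[(x₂-x₁)² + (y₂-y₁)² + (z₂-z₁)²]
  = √[5² + 0² + 5²]
  = √[25 + 0 + 25]
  = √50
  ≈ 7.071

7.071


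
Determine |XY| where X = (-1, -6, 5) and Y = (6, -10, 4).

d = √[(x₂-x₁)² + (y₂-y₁)² + (z₂-z₁)²]
  = √[7² + (-4)² + (-1)²]
  = √[49 + 16 + 1]
  = √66
  ≈ 8.124

8.124


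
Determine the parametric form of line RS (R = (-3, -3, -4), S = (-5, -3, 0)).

Direction vector d = S - R = (-5 + 3, -3 + 3, 0 + 4) = (-2, 0, 4)
Parametric form r = R + t·d:
x = -3 - 2t, y = -3, z = -4 + 4t

x = -3 - 2t, y = -3, z = -4 + 4t


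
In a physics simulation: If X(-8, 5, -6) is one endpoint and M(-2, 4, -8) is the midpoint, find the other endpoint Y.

Y = 2M - X
  = (2·(-2) - (-8), 2·4 - 5, 2·(-8) - (-6))
  = (-4 + 8, 8 - 5, -16 + 6)
  = (4, 3, -10)

(4, 3, -10)


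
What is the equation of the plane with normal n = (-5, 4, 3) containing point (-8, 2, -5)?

The plane through P with normal n = (a, b, c) satisfies n·(r - P) = 0,
i.e. ax + by + cz = a·x₀ + b·y₀ + c·z₀.
d = (-5)·(-8) + 4·2 + 3·(-5)
  = 40 + 8 - 15
  = 33
Equation: -5x + 4y + 3z = 33

-5x + 4y + 3z = 33


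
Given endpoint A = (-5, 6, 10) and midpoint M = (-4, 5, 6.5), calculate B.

B = 2M - A
  = (2·(-4) - (-5), 2·5 - 6, 2·6.5 - 10)
  = (-8 + 5, 10 - 6, 13 - 10)
  = (-3, 4, 3)

(-3, 4, 3)


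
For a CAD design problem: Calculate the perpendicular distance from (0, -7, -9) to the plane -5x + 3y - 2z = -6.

distance = |a·x₀ + b·y₀ + c·z₀ - d| / √(a² + b² + c²)
  = |(-5)·0 + 3·(-7) + (-2)·(-9) - (-6)| / √((-5)² + 3² + (-2)²)
  = |0 - 21 + 18 + 6| / √(25 + 9 + 4)
  = |3| / √38
  = 3 / 6.164
  ≈ 0.4867

0.4867


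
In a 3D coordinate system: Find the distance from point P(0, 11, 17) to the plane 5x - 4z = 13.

distance = |a·x₀ + b·y₀ + c·z₀ - d| / √(a² + b² + c²)
  = |5·0 + 0·11 + (-4)·17 - 13| / √(5² + 0² + (-4)²)
  = |0 + 0 - 68 - 13| / √(25 + 0 + 16)
  = |-81| / √41
  = 81 / 6.403
  ≈ 12.65

12.65


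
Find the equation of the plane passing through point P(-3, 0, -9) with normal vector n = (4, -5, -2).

The plane through P with normal n = (a, b, c) satisfies n·(r - P) = 0,
i.e. ax + by + cz = a·x₀ + b·y₀ + c·z₀.
d = 4·(-3) + (-5)·0 + (-2)·(-9)
  = -12 + 0 + 18
  = 6
Equation: 4x - 5y - 2z = 6

4x - 5y - 2z = 6


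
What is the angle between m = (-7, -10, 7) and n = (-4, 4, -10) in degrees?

m·n = (-7)·(-4) + (-10)·4 + 7·(-10) = 28 - 40 - 70 = -82
|m| = √((-7)² + (-10)² + 7²) = √198 ≈ 14.07
|n| = √((-4)² + 4² + (-10)²) = √132 ≈ 11.49
cos θ = (m·n)/(|m||n|) = -82/(14.07·11.49) ≈ -0.5072
θ = arccos(-0.5072) ≈ 120.5°

120.5°


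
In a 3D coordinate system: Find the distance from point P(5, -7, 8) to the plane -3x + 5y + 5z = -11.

distance = |a·x₀ + b·y₀ + c·z₀ - d| / √(a² + b² + c²)
  = |(-3)·5 + 5·(-7) + 5·8 - (-11)| / √((-3)² + 5² + 5²)
  = |-15 - 35 + 40 + 11| / √(9 + 25 + 25)
  = |1| / √59
  = 1 / 7.681
  ≈ 0.1302

0.1302


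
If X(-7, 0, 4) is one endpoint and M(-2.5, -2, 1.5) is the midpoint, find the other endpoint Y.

Y = 2M - X
  = (2·(-2.5) - (-7), 2·(-2) - 0, 2·1.5 - 4)
  = (-5 + 7, -4 + 0, 3 - 4)
  = (2, -4, -1)

(2, -4, -1)


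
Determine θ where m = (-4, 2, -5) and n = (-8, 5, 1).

m·n = (-4)·(-8) + 2·5 + (-5)·1 = 32 + 10 - 5 = 37
|m| = √((-4)² + 2² + (-5)²) = √45 ≈ 6.708
|n| = √((-8)² + 5² + 1²) = √90 ≈ 9.487
cos θ = (m·n)/(|m||n|) = 37/(6.708·9.487) ≈ 0.5814
θ = arccos(0.5814) ≈ 54.45°

54.45°


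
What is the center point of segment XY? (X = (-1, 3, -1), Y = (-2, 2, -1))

M = ((x₁+x₂)/2, (y₁+y₂)/2, (z₁+z₂)/2)
  = ((-1 - 2)/2, (3 + 2)/2, (-1 - 1)/2)
  = (-3/2, 5/2, -2/2)
  = (-1.5, 2.5, -1)

(-1.5, 2.5, -1)


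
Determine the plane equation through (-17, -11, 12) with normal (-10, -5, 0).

The plane through P with normal n = (a, b, c) satisfies n·(r - P) = 0,
i.e. ax + by + cz = a·x₀ + b·y₀ + c·z₀.
d = (-10)·(-17) + (-5)·(-11) + 0·12
  = 170 + 55 + 0
  = 225
Equation: -10x - 5y = 225

-10x - 5y = 225


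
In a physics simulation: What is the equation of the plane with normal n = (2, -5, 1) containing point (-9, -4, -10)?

The plane through P with normal n = (a, b, c) satisfies n·(r - P) = 0,
i.e. ax + by + cz = a·x₀ + b·y₀ + c·z₀.
d = 2·(-9) + (-5)·(-4) + 1·(-10)
  = -18 + 20 - 10
  = -8
Equation: 2x - 5y + z = -8

2x - 5y + z = -8


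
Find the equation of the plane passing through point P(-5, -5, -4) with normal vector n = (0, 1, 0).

The plane through P with normal n = (a, b, c) satisfies n·(r - P) = 0,
i.e. ax + by + cz = a·x₀ + b·y₀ + c·z₀.
d = 0·(-5) + 1·(-5) + 0·(-4)
  = 0 - 5 + 0
  = -5
Equation: y = -5

y = -5


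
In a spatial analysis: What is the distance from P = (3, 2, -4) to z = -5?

distance = |a·x₀ + b·y₀ + c·z₀ - d| / √(a² + b² + c²)
  = |0·3 + 0·2 + 1·(-4) - (-5)| / √(0² + 0² + 1²)
  = |0 + 0 - 4 + 5| / √(0 + 0 + 1)
  = |1| / √1
  = 1 / 1
  ≈ 1

1


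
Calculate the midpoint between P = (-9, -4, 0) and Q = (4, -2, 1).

M = ((x₁+x₂)/2, (y₁+y₂)/2, (z₁+z₂)/2)
  = ((-9 + 4)/2, (-4 - 2)/2, (0 + 1)/2)
  = (-5/2, -6/2, 1/2)
  = (-2.5, -3, 0.5)

(-2.5, -3, 0.5)


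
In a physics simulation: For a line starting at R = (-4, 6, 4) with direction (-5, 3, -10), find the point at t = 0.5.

P(t) = R + t·d
  = (-4 + (-5)·0.5, 6 + 3·0.5, 4 + (-10)·0.5)
  = (-4 - 2.5, 6 + 1.5, 4 - 5)
  = (-6.5, 7.5, -1)

(-6.5, 7.5, -1)


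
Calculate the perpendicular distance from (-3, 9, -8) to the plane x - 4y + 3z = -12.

distance = |a·x₀ + b·y₀ + c·z₀ - d| / √(a² + b² + c²)
  = |1·(-3) + (-4)·9 + 3·(-8) - (-12)| / √(1² + (-4)² + 3²)
  = |-3 - 36 - 24 + 12| / √(1 + 16 + 9)
  = |-51| / √26
  = 51 / 5.099
  ≈ 10

10


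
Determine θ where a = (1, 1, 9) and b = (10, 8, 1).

a·b = 1·10 + 1·8 + 9·1 = 10 + 8 + 9 = 27
|a| = √(1² + 1² + 9²) = √83 ≈ 9.11
|b| = √(10² + 8² + 1²) = √165 ≈ 12.85
cos θ = (a·b)/(|a||b|) = 27/(9.11·12.85) ≈ 0.2307
θ = arccos(0.2307) ≈ 76.66°

76.66°


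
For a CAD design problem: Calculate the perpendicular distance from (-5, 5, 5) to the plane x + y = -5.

distance = |a·x₀ + b·y₀ + c·z₀ - d| / √(a² + b² + c²)
  = |1·(-5) + 1·5 + 0·5 - (-5)| / √(1² + 1² + 0²)
  = |-5 + 5 + 0 + 5| / √(1 + 1 + 0)
  = |5| / √2
  = 5 / 1.414
  ≈ 3.536

3.536


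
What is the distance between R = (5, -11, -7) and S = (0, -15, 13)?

d = √[(x₂-x₁)² + (y₂-y₁)² + (z₂-z₁)²]
  = √[(-5)² + (-4)² + 20²]
  = √[25 + 16 + 400]
  = √441
  ≈ 21

21


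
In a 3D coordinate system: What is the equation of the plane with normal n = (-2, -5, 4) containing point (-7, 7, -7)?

The plane through P with normal n = (a, b, c) satisfies n·(r - P) = 0,
i.e. ax + by + cz = a·x₀ + b·y₀ + c·z₀.
d = (-2)·(-7) + (-5)·7 + 4·(-7)
  = 14 - 35 - 28
  = -49
Equation: -2x - 5y + 4z = -49

-2x - 5y + 4z = -49


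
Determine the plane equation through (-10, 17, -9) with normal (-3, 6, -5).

The plane through P with normal n = (a, b, c) satisfies n·(r - P) = 0,
i.e. ax + by + cz = a·x₀ + b·y₀ + c·z₀.
d = (-3)·(-10) + 6·17 + (-5)·(-9)
  = 30 + 102 + 45
  = 177
Equation: -3x + 6y - 5z = 177

-3x + 6y - 5z = 177


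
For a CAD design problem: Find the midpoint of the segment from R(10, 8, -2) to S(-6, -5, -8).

M = ((x₁+x₂)/2, (y₁+y₂)/2, (z₁+z₂)/2)
  = ((10 - 6)/2, (8 - 5)/2, (-2 - 8)/2)
  = (4/2, 3/2, -10/2)
  = (2, 1.5, -5)

(2, 1.5, -5)


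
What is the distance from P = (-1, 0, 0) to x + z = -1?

distance = |a·x₀ + b·y₀ + c·z₀ - d| / √(a² + b² + c²)
  = |1·(-1) + 0·0 + 1·0 - (-1)| / √(1² + 0² + 1²)
  = |-1 + 0 + 0 + 1| / √(1 + 0 + 1)
  = |0| / √2
  = 0 / 1.414
  ≈ 0

0


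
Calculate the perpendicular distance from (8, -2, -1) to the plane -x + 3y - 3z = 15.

distance = |a·x₀ + b·y₀ + c·z₀ - d| / √(a² + b² + c²)
  = |(-1)·8 + 3·(-2) + (-3)·(-1) - 15| / √((-1)² + 3² + (-3)²)
  = |-8 - 6 + 3 - 15| / √(1 + 9 + 9)
  = |-26| / √19
  = 26 / 4.359
  ≈ 5.965

5.965


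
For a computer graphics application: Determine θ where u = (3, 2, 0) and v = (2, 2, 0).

u·v = 3·2 + 2·2 + 0·0 = 6 + 4 + 0 = 10
|u| = √(3² + 2² + 0²) = √13 ≈ 3.606
|v| = √(2² + 2² + 0²) = √8 ≈ 2.828
cos θ = (u·v)/(|u||v|) = 10/(3.606·2.828) ≈ 0.9806
θ = arccos(0.9806) ≈ 11.31°

11.31°


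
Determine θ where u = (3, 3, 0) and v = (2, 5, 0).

u·v = 3·2 + 3·5 + 0·0 = 6 + 15 + 0 = 21
|u| = √(3² + 3² + 0²) = √18 ≈ 4.243
|v| = √(2² + 5² + 0²) = √29 ≈ 5.385
cos θ = (u·v)/(|u||v|) = 21/(4.243·5.385) ≈ 0.9191
θ = arccos(0.9191) ≈ 23.2°

23.2°


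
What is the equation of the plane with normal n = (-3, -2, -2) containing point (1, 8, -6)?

The plane through P with normal n = (a, b, c) satisfies n·(r - P) = 0,
i.e. ax + by + cz = a·x₀ + b·y₀ + c·z₀.
d = (-3)·1 + (-2)·8 + (-2)·(-6)
  = -3 - 16 + 12
  = -7
Equation: -3x - 2y - 2z = -7

-3x - 2y - 2z = -7


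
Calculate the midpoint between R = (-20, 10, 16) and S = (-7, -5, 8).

M = ((x₁+x₂)/2, (y₁+y₂)/2, (z₁+z₂)/2)
  = ((-20 - 7)/2, (10 - 5)/2, (16 + 8)/2)
  = (-27/2, 5/2, 24/2)
  = (-13.5, 2.5, 12)

(-13.5, 2.5, 12)


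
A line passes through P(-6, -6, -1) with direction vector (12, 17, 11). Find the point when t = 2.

P(t) = P + t·d
  = (-6 + 12·2, -6 + 17·2, -1 + 11·2)
  = (-6 + 24, -6 + 34, -1 + 22)
  = (18, 28, 21)

(18, 28, 21)


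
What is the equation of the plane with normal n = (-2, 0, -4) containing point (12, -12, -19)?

The plane through P with normal n = (a, b, c) satisfies n·(r - P) = 0,
i.e. ax + by + cz = a·x₀ + b·y₀ + c·z₀.
d = (-2)·12 + 0·(-12) + (-4)·(-19)
  = -24 + 0 + 76
  = 52
Equation: -2x - 4z = 52

-2x - 4z = 52


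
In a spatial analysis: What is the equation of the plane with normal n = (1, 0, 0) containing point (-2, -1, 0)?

The plane through P with normal n = (a, b, c) satisfies n·(r - P) = 0,
i.e. ax + by + cz = a·x₀ + b·y₀ + c·z₀.
d = 1·(-2) + 0·(-1) + 0·0
  = -2 + 0 + 0
  = -2
Equation: x = -2

x = -2


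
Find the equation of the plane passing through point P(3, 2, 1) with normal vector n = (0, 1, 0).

The plane through P with normal n = (a, b, c) satisfies n·(r - P) = 0,
i.e. ax + by + cz = a·x₀ + b·y₀ + c·z₀.
d = 0·3 + 1·2 + 0·1
  = 0 + 2 + 0
  = 2
Equation: y = 2

y = 2


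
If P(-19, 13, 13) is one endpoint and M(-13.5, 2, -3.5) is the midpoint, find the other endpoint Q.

Q = 2M - P
  = (2·(-13.5) - (-19), 2·2 - 13, 2·(-3.5) - 13)
  = (-27 + 19, 4 - 13, -7 - 13)
  = (-8, -9, -20)

(-8, -9, -20)


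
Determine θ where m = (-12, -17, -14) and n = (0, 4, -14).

m·n = (-12)·0 + (-17)·4 + (-14)·(-14) = 0 - 68 + 196 = 128
|m| = √((-12)² + (-17)² + (-14)²) = √629 ≈ 25.08
|n| = √(0² + 4² + (-14)²) = √212 ≈ 14.56
cos θ = (m·n)/(|m||n|) = 128/(25.08·14.56) ≈ 0.3505
θ = arccos(0.3505) ≈ 69.48°

69.48°


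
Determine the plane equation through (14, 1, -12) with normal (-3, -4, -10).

The plane through P with normal n = (a, b, c) satisfies n·(r - P) = 0,
i.e. ax + by + cz = a·x₀ + b·y₀ + c·z₀.
d = (-3)·14 + (-4)·1 + (-10)·(-12)
  = -42 - 4 + 120
  = 74
Equation: -3x - 4y - 10z = 74

-3x - 4y - 10z = 74


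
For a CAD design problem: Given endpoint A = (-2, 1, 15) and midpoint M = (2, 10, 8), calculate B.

B = 2M - A
  = (2·2 - (-2), 2·10 - 1, 2·8 - 15)
  = (4 + 2, 20 - 1, 16 - 15)
  = (6, 19, 1)

(6, 19, 1)


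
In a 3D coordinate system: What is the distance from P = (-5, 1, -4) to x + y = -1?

distance = |a·x₀ + b·y₀ + c·z₀ - d| / √(a² + b² + c²)
  = |1·(-5) + 1·1 + 0·(-4) - (-1)| / √(1² + 1² + 0²)
  = |-5 + 1 + 0 + 1| / √(1 + 1 + 0)
  = |-3| / √2
  = 3 / 1.414
  ≈ 2.121

2.121


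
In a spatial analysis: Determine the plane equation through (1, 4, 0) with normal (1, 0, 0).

The plane through P with normal n = (a, b, c) satisfies n·(r - P) = 0,
i.e. ax + by + cz = a·x₀ + b·y₀ + c·z₀.
d = 1·1 + 0·4 + 0·0
  = 1 + 0 + 0
  = 1
Equation: x = 1

x = 1


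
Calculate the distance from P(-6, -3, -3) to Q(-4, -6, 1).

d = √[(x₂-x₁)² + (y₂-y₁)² + (z₂-z₁)²]
  = √[2² + (-3)² + 4²]
  = √[4 + 9 + 16]
  = √29
  ≈ 5.385

5.385


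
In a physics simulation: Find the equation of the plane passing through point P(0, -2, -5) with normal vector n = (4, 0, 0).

The plane through P with normal n = (a, b, c) satisfies n·(r - P) = 0,
i.e. ax + by + cz = a·x₀ + b·y₀ + c·z₀.
d = 4·0 + 0·(-2) + 0·(-5)
  = 0 + 0 + 0
  = 0
Equation: 4x = 0

4x = 0


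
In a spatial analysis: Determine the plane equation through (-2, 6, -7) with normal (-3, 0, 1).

The plane through P with normal n = (a, b, c) satisfies n·(r - P) = 0,
i.e. ax + by + cz = a·x₀ + b·y₀ + c·z₀.
d = (-3)·(-2) + 0·6 + 1·(-7)
  = 6 + 0 - 7
  = -1
Equation: -3x + z = -1

-3x + z = -1
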